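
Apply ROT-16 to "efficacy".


Word: "efficacy"
Shift: 16
Each letter → (letter + shift) mod 26:
  'e' (4) + 16 = 20 → 'u'
  'f' (5) + 16 = 21 → 'v'
  'f' (5) + 16 = 21 → 'v'
  'i' (8) + 16 = 24 → 'y'
  'c' (2) + 16 = 18 → 's'
  'a' (0) + 16 = 16 → 'q'
  'c' (2) + 16 = 18 → 's'
  'y' (24) + 16 = 14 → 'o'
Result = "uvvysqso"


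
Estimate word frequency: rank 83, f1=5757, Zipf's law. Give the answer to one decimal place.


Zipf's law: f(r) = f(1) / r
f(1) = 5757
f(83) = 5757 / 83
= 69.4 occurrences


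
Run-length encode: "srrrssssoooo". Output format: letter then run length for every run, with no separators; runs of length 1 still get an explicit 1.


String: "srrrssssoooo"
Scanning for consecutive runs:
  's' x 1
  'r' x 3
  's' x 4
  'o' x 4
RLE = "s1r3s4o4"


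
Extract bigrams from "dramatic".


Word: "dramatic" (length 8)
Number of bigrams = 8 - 2 + 1 = 7
  Position 0: "dr"
  Position 1: "ra"
  Position 2: "am"
  Position 3: "ma"
  Position 4: "at"
  Position 5: "ti"
  Position 6: "ic"
Bigrams = "dr", "ra", "am", "ma", "at", "ti", "ic"


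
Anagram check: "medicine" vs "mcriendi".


Word 1: "medicine" → sorted: cdeeiimn
Word 2: "mcriendi" → sorted: cdeiimnr
Same letters? cdeeiimn != cdeiimnr
Anagram = No


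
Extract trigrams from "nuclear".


Word: "nuclear" (length 7)
Number of trigrams = 7 - 3 + 1 = 5
  Position 0: "nuc"
  Position 1: "ucl"
  Position 2: "cle"
  Position 3: "lea"
  Position 4: "ear"
Trigrams = "nuc", "ucl", "cle", "lea", "ear"


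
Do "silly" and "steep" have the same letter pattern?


Pattern of "silly": [0, 1, 2, 2, 3]
Pattern of "steep": [0, 1, 2, 2, 3]
Patterns match
Same pattern = Yes


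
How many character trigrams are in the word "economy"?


Word: "economy" (length 7)
Number of 3-grams = length - 3 + 1 = 7 - 3 + 1
= 5


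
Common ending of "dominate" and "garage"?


Word 1: "dominate"
Word 2: "garage"
Comparing from end:
  Pos -1: 'e' == 'e'
  Pos -2: 't' != 'g' (stop)
LCS = "e" (length 1)


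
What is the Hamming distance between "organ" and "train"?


Comparing character by character (same length = 5):
  Pos 0: 'o' vs 't' !=
  Pos 1: 'r' vs 'r' =
  Pos 2: 'g' vs 'a' !=
  Pos 3: 'a' vs 'i' !=
  Pos 4: 'n' vs 'n' =
Hamming distance = 3


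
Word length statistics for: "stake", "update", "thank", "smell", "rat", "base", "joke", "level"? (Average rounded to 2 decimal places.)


Lengths: "stake"=5, "update"=6, "thank"=5, "smell"=5, "rat"=3, "base"=4, "joke"=4, "level"=5
Sum = 37, Count = 8
Average = 37/8 = 4.63
= avg=4.63, min=3, max=6


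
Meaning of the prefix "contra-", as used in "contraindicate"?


Prefix: contra-
Example: contraindicate (contra- + indicate)
Meaning = against


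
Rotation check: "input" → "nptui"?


Word: "input", Candidate: "nptui"
Method: check if candidate is substring of word+word
"inputinput" contains "nptui"? No
Is rotation = No


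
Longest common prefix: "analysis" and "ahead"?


Word 1: "analysis"
Word 2: "ahead"
Comparing from start:
  Pos 0: 'a' == 'a'
  Pos 1: 'n' != 'h' (stop)
LCP = "a" (length 1)


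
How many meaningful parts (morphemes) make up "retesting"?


Word: "retesting"
Morphemes: re- | test | -ing
Each morpheme carries meaning
= 3 morphemes


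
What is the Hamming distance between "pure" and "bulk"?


Comparing character by character (same length = 4):
  Pos 0: 'p' vs 'b' !=
  Pos 1: 'u' vs 'u' =
  Pos 2: 'r' vs 'l' !=
  Pos 3: 'e' vs 'k' !=
Hamming distance = 3


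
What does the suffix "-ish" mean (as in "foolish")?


Suffix: -ish
Example: foolish = fool + -ish
Meaning = somewhat / having the qualities of


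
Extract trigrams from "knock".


Word: "knock" (length 5)
Number of trigrams = 5 - 3 + 1 = 3
  Position 0: "kno"
  Position 1: "noc"
  Position 2: "ock"
Trigrams = "kno", "noc", "ock"


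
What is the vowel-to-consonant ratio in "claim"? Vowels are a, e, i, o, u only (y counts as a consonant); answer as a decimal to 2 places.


Word: "claim"
Vowels (a,e,i,o,u): 2
Consonants: 3
Ratio = 2/3
= 0.67


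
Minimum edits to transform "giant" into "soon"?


Word 1: "giant" (length 5)
Word 2: "soon" (length 4)
One optimal edit sequence (insert/delete/substitute each cost 1):
  1. substitute 'g' -> 's'  (+1)
  2. substitute 'i' -> 'o'  (+1)
  3. substitute 'a' -> 'o'  (+1)
  4. keep 'n'
  5. delete 't'  (+1)
Total edit operations: 4
Edit distance = 4


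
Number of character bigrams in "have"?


Word: "have" (length 4)
Number of 2-grams = length - 2 + 1 = 4 - 2 + 1
= 3


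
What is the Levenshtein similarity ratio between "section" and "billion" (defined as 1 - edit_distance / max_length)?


Word 1: "section" (length 7)
Word 2: "billion" (length 7)
One optimal edit sequence:
  1. substitute 's' -> 'b'  (+1)
  2. substitute 'e' -> 'i'  (+1)
  3. substitute 'c' -> 'l'  (+1)
  4. substitute 't' -> 'l'  (+1)
  5. keep 'i'
  6. keep 'o'
  7. keep 'n'
Edit distance = 4
Max length = max(7, 7) = 7
Similarity = 1 - 4/7
= 0.4286


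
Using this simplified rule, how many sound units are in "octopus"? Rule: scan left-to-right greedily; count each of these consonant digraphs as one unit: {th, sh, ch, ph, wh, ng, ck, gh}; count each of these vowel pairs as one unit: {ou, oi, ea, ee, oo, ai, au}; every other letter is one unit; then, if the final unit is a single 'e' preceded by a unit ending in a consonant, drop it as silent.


Word: "octopus" (7 letters)
Left-to-right scan:
  (1) 'o' (letter)
  (2) 'c' (letter)
  (3) 't' (letter)
  (4) 'o' (letter)
  (5) 'p' (letter)
  (6) 'u' (letter)
  (7) 's' (letter)
Units from scan: 7
Sound units = 7 units


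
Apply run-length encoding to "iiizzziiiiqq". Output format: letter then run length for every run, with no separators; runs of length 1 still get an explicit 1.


String: "iiizzziiiiqq"
Scanning for consecutive runs:
  'i' x 3
  'z' x 3
  'i' x 4
  'q' x 2
RLE = "i3z3i4q2"


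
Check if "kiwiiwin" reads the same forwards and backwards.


Word: "kiwiiwin"
Reversed: "niwiiwik"
Forward == Backward? kiwiiwin != niwiiwik
Palindrome = No


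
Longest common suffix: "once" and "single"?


Word 1: "once"
Word 2: "single"
Comparing from end:
  Pos -1: 'e' == 'e'
  Pos -2: 'c' != 'l' (stop)
LCS = "e" (length 1)


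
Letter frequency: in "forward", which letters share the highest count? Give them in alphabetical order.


Word: "forward"
Letter counts:
  'a': 1
  'd': 1
  'f': 1
  'o': 1
  'r': 2
  'w': 1
Maximum count = 2
Most frequent = 'r' (2 times each)


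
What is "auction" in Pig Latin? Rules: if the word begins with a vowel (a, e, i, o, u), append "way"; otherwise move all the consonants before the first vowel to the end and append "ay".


Word: "auction"
Starts with vowel → add 'way'
Pig Latin = "auctionway"


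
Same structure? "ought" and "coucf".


Pattern of "ought": [0, 1, 2, 3, 4]
Pattern of "coucf": [0, 1, 2, 0, 3]
Patterns do not match
Same pattern = No


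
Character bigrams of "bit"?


Word: "bit" (length 3)
Number of bigrams = 3 - 2 + 1 = 2
  Position 0: "bi"
  Position 1: "it"
Bigrams = "bi", "it"


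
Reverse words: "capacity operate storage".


Original: "capacity operate storage"
Words (1..n): capacity | operate | storage
Reversed (n..1): storage | operate | capacity
Result = "storage operate capacity"


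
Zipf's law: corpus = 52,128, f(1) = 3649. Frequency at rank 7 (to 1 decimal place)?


Zipf's law: f(r) = f(1) / r
f(1) = 3649
f(7) = 3649 / 7
= 521.3 occurrences


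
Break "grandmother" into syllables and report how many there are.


Word: "grandmother"
Syllable breakdown: grand-moth-er
Counting: 3 parts
= 3 syllables


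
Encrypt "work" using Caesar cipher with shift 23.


Word: "work"
Shift: 23
Each letter → (letter + shift) mod 26:
  'w' (22) + 23 = 19 → 't'
  'o' (14) + 23 = 11 → 'l'
  'r' (17) + 23 = 14 → 'o'
  'k' (10) + 23 = 7 → 'h'
Result = "tloh"


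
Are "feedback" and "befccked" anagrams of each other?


Word 1: "feedback" → sorted: abcdeefk
Word 2: "befccked" → sorted: bccdeefk
Same letters? abcdeefk != bccdeefk
Anagram = No


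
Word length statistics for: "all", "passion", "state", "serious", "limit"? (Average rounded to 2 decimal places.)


Lengths: "all"=3, "passion"=7, "state"=5, "serious"=7, "limit"=5
Sum = 27, Count = 5
Average = 27/5 = 5.40
= avg=5.40, min=3, max=7


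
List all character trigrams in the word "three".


Word: "three" (length 5)
Number of trigrams = 5 - 3 + 1 = 3
  Position 0: "thr"
  Position 1: "hre"
  Position 2: "ree"
Trigrams = "thr", "hre", "ree"


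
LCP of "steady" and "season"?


Word 1: "steady"
Word 2: "season"
Comparing from start:
  Pos 0: 's' == 's'
  Pos 1: 't' != 'e' (stop)
LCP = "s" (length 1)


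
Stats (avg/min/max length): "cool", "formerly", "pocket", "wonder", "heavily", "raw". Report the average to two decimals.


Lengths: "cool"=4, "formerly"=8, "pocket"=6, "wonder"=6, "heavily"=7, "raw"=3
Sum = 34, Count = 6
Average = 34/6 = 5.67
= avg=5.67, min=3, max=8


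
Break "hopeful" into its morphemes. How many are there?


Word: "hopeful"
Morphemes: hope | -ful
Each morpheme carries meaning
= 2 morphemes


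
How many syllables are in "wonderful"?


Word: "wonderful"
Syllable breakdown: won / der / ful
Counting: 3 parts
= 3 syllables


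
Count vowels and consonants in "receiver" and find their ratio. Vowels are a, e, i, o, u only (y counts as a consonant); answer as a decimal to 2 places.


Word: "receiver"
Vowels (a,e,i,o,u): 4
Consonants: 4
Ratio = 4/4
= 1.00


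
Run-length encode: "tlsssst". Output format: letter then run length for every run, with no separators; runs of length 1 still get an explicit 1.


String: "tlsssst"
Scanning for consecutive runs:
  't' x 1
  'l' x 1
  's' x 4
  't' x 1
RLE = "t1l1s4t1"


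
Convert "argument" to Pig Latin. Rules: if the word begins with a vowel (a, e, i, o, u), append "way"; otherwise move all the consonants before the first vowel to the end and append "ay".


Word: "argument"
Starts with vowel → add 'way'
Pig Latin = "argumentway"


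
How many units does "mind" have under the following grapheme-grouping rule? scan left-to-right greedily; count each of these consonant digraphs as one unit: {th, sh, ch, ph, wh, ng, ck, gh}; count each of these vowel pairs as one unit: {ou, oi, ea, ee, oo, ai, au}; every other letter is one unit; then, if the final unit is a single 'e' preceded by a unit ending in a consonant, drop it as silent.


Word: "mind" (4 letters)
Left-to-right scan:
  [1] 'm' (letter)
  [2] 'i' (letter)
  [3] 'n' (letter)
  [4] 'd' (letter)
Units from scan: 4
Sound units = 4 units


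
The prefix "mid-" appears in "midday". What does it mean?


Prefix: mid-
Example: midday (mid- + day)
Meaning = middle


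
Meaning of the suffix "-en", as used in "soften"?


Suffix: -en
Example: soften (soft + -en)
Meaning = to make / become


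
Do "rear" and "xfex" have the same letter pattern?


Pattern of "rear": [0, 1, 2, 0]
Pattern of "xfex": [0, 1, 2, 0]
Patterns match
Same pattern = Yes


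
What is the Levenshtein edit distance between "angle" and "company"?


Word 1: "angle" (length 5)
Word 2: "company" (length 7)
One optimal edit sequence (insert/delete/substitute each cost 1):
  1. insert 'c'  (+1)
  2. insert 'o'  (+1)
  3. substitute 'a' -> 'm'  (+1)
  4. substitute 'n' -> 'p'  (+1)
  5. substitute 'g' -> 'a'  (+1)
  6. substitute 'l' -> 'n'  (+1)
  7. substitute 'e' -> 'y'  (+1)
Total edit operations: 7
Edit distance = 7


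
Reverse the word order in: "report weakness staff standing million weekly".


Original: "report weakness staff standing million weekly"
Words (1..n): report | weakness | staff | standing | million | weekly
Reversed (n..1): weekly | million | standing | staff | weakness | report
Result = "weekly million standing staff weakness report"


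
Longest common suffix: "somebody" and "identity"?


Word 1: "somebody"
Word 2: "identity"
Comparing from end:
  Pos -1: 'y' == 'y'
  Pos -2: 'd' != 't' (stop)
LCS = "y" (length 1)


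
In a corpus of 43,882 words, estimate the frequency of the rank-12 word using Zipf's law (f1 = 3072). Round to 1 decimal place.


Zipf's law: f(r) = f(1) / r
f(1) = 3072
f(12) = 3072 / 12
= 256.0 occurrences


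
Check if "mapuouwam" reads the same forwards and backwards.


Word: "mapuouwam"
Reversed: "mawuoupam"
Forward == Backward? mapuouwam != mawuoupam
Palindrome = No


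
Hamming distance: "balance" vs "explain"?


Comparing character by character (same length = 7):
  Pos 0: 'b' vs 'e' !=
  Pos 1: 'a' vs 'x' !=
  Pos 2: 'l' vs 'p' !=
  Pos 3: 'a' vs 'l' !=
  Pos 4: 'n' vs 'a' !=
  Pos 5: 'c' vs 'i' !=
  Pos 6: 'e' vs 'n' !=
Hamming distance = 7


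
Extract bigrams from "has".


Word: "has" (length 3)
Number of bigrams = 3 - 2 + 1 = 2
  Position 0: "ha"
  Position 1: "as"
Bigrams = "ha", "as"


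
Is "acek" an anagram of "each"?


Word 1: "each" → sorted: aceh
Word 2: "acek" → sorted: acek
Same letters? aceh != acek
Anagram = No


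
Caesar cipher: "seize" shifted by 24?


Word: "seize"
Shift: 24
Each letter → (letter + shift) mod 26:
  's' (18) + 24 = 16 → 'q'
  'e' (4) + 24 = 2 → 'c'
  'i' (8) + 24 = 6 → 'g'
  'z' (25) + 24 = 23 → 'x'
  'e' (4) + 24 = 2 → 'c'
Result = "qcgxc"


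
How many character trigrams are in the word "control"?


Word: "control" (length 7)
Number of 3-grams = length - 3 + 1 = 7 - 3 + 1
= 5


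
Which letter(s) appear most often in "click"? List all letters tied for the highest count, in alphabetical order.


Word: "click"
Letter counts:
  'c': 2
  'i': 1
  'k': 1
  'l': 1
Maximum count = 2
Most frequent = 'c' (2 times each)


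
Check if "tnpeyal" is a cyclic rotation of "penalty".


Word: "penalty", Candidate: "tnpeyal"
Method: check if candidate is substring of word+word
"penaltypenalty" contains "tnpeyal"? No
Is rotation = No


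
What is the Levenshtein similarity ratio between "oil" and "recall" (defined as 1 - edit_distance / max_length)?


Word 1: "oil" (length 3)
Word 2: "recall" (length 6)
One optimal edit sequence:
  1. insert 'r'  (+1)
  2. insert 'e'  (+1)
  3. insert 'c'  (+1)
  4. substitute 'o' -> 'a'  (+1)
  5. substitute 'i' -> 'l'  (+1)
  6. keep 'l'
Edit distance = 5
Max length = max(3, 6) = 6
Similarity = 1 - 5/6
= 0.1667


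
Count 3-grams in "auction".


Word: "auction" (length 7)
Number of 3-grams = length - 3 + 1 = 7 - 3 + 1
= 5


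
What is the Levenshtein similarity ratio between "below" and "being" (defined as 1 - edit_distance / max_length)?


Word 1: "below" (length 5)
Word 2: "being" (length 5)
One optimal edit sequence:
  1. keep 'b'
  2. keep 'e'
  3. substitute 'l' -> 'i'  (+1)
  4. substitute 'o' -> 'n'  (+1)
  5. substitute 'w' -> 'g'  (+1)
Edit distance = 3
Max length = max(5, 5) = 5
Similarity = 1 - 3/5
= 0.4000


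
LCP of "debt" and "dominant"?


Word 1: "debt"
Word 2: "dominant"
Comparing from start:
  Pos 0: 'd' == 'd'
  Pos 1: 'e' != 'o' (stop)
LCP = "d" (length 1)


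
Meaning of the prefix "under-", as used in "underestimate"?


Prefix: under-
Example: underestimate = under- + estimate
Meaning = insufficient


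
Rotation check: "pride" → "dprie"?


Word: "pride", Candidate: "dprie"
Method: check if candidate is substring of word+word
"pridepride" contains "dprie"? No
Is rotation = No


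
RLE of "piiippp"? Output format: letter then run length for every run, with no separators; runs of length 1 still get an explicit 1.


String: "piiippp"
Scanning for consecutive runs:
  'p' x 1
  'i' x 3
  'p' x 3
RLE = "p1i3p3"


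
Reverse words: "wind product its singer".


Original: "wind product its singer"
Words (1..n): wind | product | its | singer
Reversed (n..1): singer | its | product | wind
Result = "singer its product wind"


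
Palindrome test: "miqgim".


Word: "miqgim"
Reversed: "migqim"
Forward == Backward? miqgim != migqim
Palindrome = No


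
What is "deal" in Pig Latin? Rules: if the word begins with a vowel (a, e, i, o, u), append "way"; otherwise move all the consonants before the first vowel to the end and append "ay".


Word: "deal"
Starts with consonant(s) → move to end, add 'ay'
Consonant cluster: "d"
Pig Latin = "ealday"


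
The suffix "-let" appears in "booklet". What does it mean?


Suffix: -let
Example: booklet = book + -let
Meaning = small


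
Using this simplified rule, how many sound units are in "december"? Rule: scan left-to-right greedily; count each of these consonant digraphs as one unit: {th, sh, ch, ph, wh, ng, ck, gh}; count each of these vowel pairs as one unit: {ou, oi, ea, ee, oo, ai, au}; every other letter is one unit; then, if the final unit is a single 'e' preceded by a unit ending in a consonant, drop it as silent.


Word: "december" (8 letters)
Left-to-right scan:
  [1] 'd' (letter)
  [2] 'e' (letter)
  [3] 'c' (letter)
  [4] 'e' (letter)
  [5] 'm' (letter)
  [6] 'b' (letter)
  [7] 'e' (letter)
  [8] 'r' (letter)
Units from scan: 8
Sound units = 8 units


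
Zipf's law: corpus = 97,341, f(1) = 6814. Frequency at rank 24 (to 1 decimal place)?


Zipf's law: f(r) = f(1) / r
f(1) = 6814
f(24) = 6814 / 24
= 283.9 occurrences


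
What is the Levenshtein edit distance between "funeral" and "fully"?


Word 1: "funeral" (length 7)
Word 2: "fully" (length 5)
One optimal edit sequence (insert/delete/substitute each cost 1):
  1. keep 'f'
  2. keep 'u'
  3. delete 'n'  (+1)
  4. delete 'e'  (+1)
  5. substitute 'r' -> 'l'  (+1)
  6. substitute 'a' -> 'l'  (+1)
  7. substitute 'l' -> 'y'  (+1)
Total edit operations: 5
Edit distance = 5


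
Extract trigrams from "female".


Word: "female" (length 6)
Number of trigrams = 6 - 3 + 1 = 4
  Position 0: "fem"
  Position 1: "ema"
  Position 2: "mal"
  Position 3: "ale"
Trigrams = "fem", "ema", "mal", "ale"


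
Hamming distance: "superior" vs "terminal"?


Comparing character by character (same length = 8):
  Pos 0: 's' vs 't' !=
  Pos 1: 'u' vs 'e' !=
  Pos 2: 'p' vs 'r' !=
  Pos 3: 'e' vs 'm' !=
  Pos 4: 'r' vs 'i' !=
  Pos 5: 'i' vs 'n' !=
  Pos 6: 'o' vs 'a' !=
  Pos 7: 'r' vs 'l' !=
Hamming distance = 8


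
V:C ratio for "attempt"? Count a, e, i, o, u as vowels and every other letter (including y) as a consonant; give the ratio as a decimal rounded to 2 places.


Word: "attempt"
Vowels (a,e,i,o,u): 2
Consonants: 5
Ratio = 2/5
= 0.40


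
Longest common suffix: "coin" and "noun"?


Word 1: "coin"
Word 2: "noun"
Comparing from end:
  Pos -1: 'n' == 'n'
  Pos -2: 'i' != 'u' (stop)
LCS = "n" (length 1)


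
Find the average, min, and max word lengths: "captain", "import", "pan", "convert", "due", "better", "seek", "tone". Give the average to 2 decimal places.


Lengths: "captain"=7, "import"=6, "pan"=3, "convert"=7, "due"=3, "better"=6, "seek"=4, "tone"=4
Sum = 40, Count = 8
Average = 40/8 = 5.00
= avg=5.00, min=3, max=7


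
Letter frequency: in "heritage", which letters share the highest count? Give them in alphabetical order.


Word: "heritage"
Letter counts:
  'a': 1
  'e': 2
  'g': 1
  'h': 1
  'i': 1
  'r': 1
  't': 1
Maximum count = 2
Most frequent = 'e' (2 times each)


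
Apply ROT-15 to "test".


Word: "test"
Shift: 15
Each letter → (letter + shift) mod 26:
  't' (19) + 15 = 8 → 'i'
  'e' (4) + 15 = 19 → 't'
  's' (18) + 15 = 7 → 'h'
  't' (19) + 15 = 8 → 'i'
Result = "ithi"


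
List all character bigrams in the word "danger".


Word: "danger" (length 6)
Number of bigrams = 6 - 2 + 1 = 5
  Position 0: "da"
  Position 1: "an"
  Position 2: "ng"
  Position 3: "ge"
  Position 4: "er"
Bigrams = "da", "an", "ng", "ge", "er"


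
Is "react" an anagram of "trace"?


Word 1: "trace" → sorted: acert
Word 2: "react" → sorted: acert
Same letters? acert == acert
Anagram = Yes


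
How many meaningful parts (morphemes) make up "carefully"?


Word: "carefully"
Morphemes: care / -ful / -ly
Each morpheme carries meaning
= 3 morphemes


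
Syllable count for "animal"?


Word: "animal"
Syllable breakdown: an · i · mal
Counting: 3 parts
= 3 syllables


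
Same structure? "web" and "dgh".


Pattern of "web": [0, 1, 2]
Pattern of "dgh": [0, 1, 2]
Patterns match
Same pattern = Yes


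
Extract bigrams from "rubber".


Word: "rubber" (length 6)
Number of bigrams = 6 - 2 + 1 = 5
  Position 0: "ru"
  Position 1: "ub"
  Position 2: "bb"
  Position 3: "be"
  Position 4: "er"
Bigrams = "ru", "ub", "bb", "be", "er"


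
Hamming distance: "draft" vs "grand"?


Comparing character by character (same length = 5):
  Pos 0: 'd' vs 'g' !=
  Pos 1: 'r' vs 'r' =
  Pos 2: 'a' vs 'a' =
  Pos 3: 'f' vs 'n' !=
  Pos 4: 't' vs 'd' !=
Hamming distance = 3


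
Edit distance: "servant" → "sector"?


Word 1: "servant" (length 7)
Word 2: "sector" (length 6)
One optimal edit sequence (insert/delete/substitute each cost 1):
  1. keep 's'
  2. keep 'e'
  3. delete 'r'  (+1)
  4. substitute 'v' -> 'c'  (+1)
  5. substitute 'a' -> 't'  (+1)
  6. substitute 'n' -> 'o'  (+1)
  7. substitute 't' -> 'r'  (+1)
Total edit operations: 5
Edit distance = 5


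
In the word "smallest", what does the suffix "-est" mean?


Suffix: -est
As in: smallest -> small + -est
Meaning = most


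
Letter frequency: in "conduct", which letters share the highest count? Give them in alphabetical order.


Word: "conduct"
Letter counts:
  'c': 2
  'd': 1
  'n': 1
  'o': 1
  't': 1
  'u': 1
Maximum count = 2
Most frequent = 'c' (2 times each)


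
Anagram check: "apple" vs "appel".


Word 1: "apple" → sorted: aelpp
Word 2: "appel" → sorted: aelpp
Same letters? aelpp == aelpp
Anagram = Yes


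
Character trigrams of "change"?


Word: "change" (length 6)
Number of trigrams = 6 - 3 + 1 = 4
  Position 0: "cha"
  Position 1: "han"
  Position 2: "ang"
  Position 3: "nge"
Trigrams = "cha", "han", "ang", "nge"


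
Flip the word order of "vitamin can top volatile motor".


Original: "vitamin can top volatile motor"
Words (1..n): vitamin | can | top | volatile | motor
Reversed (n..1): motor | volatile | top | can | vitamin
Result = "motor volatile top can vitamin"


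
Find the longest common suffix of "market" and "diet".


Word 1: "market"
Word 2: "diet"
Comparing from end:
  Pos -1: 't' == 't'
  Pos -2: 'e' == 'e'
  Pos -3: 'k' != 'i' (stop)
LCS = "et" (length 2)


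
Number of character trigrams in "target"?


Word: "target" (length 6)
Number of 3-grams = length - 3 + 1 = 6 - 3 + 1
= 4


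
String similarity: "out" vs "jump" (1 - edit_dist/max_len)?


Word 1: "out" (length 3)
Word 2: "jump" (length 4)
One optimal edit sequence:
  1. substitute 'o' -> 'j'  (+1)
  2. keep 'u'
  3. insert 'm'  (+1)
  4. substitute 't' -> 'p'  (+1)
Edit distance = 3
Max length = max(3, 4) = 4
Similarity = 1 - 3/4
= 0.2500


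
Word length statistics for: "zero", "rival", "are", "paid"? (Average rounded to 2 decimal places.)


Lengths: "zero"=4, "rival"=5, "are"=3, "paid"=4
Sum = 16, Count = 4
Average = 16/4 = 4.00
= avg=4.00, min=3, max=5


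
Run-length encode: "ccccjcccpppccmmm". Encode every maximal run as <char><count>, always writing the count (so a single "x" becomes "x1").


String: "ccccjcccpppccmmm"
Scanning for consecutive runs:
  'c' x 4
  'j' x 1
  'c' x 3
  'p' x 3
  'c' x 2
  'm' x 3
RLE = "c4j1c3p3c2m3"


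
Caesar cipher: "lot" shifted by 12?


Word: "lot"
Shift: 12
Each letter → (letter + shift) mod 26:
  'l' (11) + 12 = 23 → 'x'
  'o' (14) + 12 = 0 → 'a'
  't' (19) + 12 = 5 → 'f'
Result = "xaf"


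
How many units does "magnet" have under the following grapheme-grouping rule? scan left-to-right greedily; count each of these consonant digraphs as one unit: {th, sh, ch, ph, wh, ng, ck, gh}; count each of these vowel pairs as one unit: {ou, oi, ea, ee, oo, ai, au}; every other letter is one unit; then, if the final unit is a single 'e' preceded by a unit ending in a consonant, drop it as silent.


Word: "magnet" (6 letters)
Left-to-right scan:
  (1) 'm' (letter)
  (2) 'a' (letter)
  (3) 'g' (letter)
  (4) 'n' (letter)
  (5) 'e' (letter)
  (6) 't' (letter)
Units from scan: 6
Sound units = 6 units


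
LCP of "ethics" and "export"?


Word 1: "ethics"
Word 2: "export"
Comparing from start:
  Pos 0: 'e' == 'e'
  Pos 1: 't' != 'x' (stop)
LCP = "e" (length 1)


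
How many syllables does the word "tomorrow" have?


Word: "tomorrow"
Syllable breakdown: to · mor · row
Counting: 3 parts
= 3 syllables


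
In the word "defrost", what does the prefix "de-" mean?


Prefix: de-
Example: defrost = de- + frost
Meaning = remove / reverse


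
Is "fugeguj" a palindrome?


Word: "fugeguj"
Reversed: "jugeguf"
Forward == Backward? fugeguj != jugeguf
Palindrome = No


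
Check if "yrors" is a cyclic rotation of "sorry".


Word: "sorry", Candidate: "yrors"
Method: check if candidate is substring of word+word
"sorrysorry" contains "yrors"? No
Is rotation = No


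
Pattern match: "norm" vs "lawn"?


Pattern of "norm": [0, 1, 2, 3]
Pattern of "lawn": [0, 1, 2, 3]
Patterns match
Same pattern = Yes


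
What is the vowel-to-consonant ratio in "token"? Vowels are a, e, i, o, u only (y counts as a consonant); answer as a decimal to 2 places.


Word: "token"
Vowels (a,e,i,o,u): 2
Consonants: 3
Ratio = 2/3
= 0.67


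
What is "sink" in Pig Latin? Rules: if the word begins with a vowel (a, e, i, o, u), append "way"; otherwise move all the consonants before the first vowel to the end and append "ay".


Word: "sink"
Starts with consonant(s) → move to end, add 'ay'
Consonant cluster: "s"
Pig Latin = "inksay"


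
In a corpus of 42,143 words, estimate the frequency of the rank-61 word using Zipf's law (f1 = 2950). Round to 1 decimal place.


Zipf's law: f(r) = f(1) / r
f(1) = 2950
f(61) = 2950 / 61
= 48.4 occurrences


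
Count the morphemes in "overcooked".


Word: "overcooked"
Morphemes: over- + cook + -ed
Each morpheme carries meaning
= 3 morphemes


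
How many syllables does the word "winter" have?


Word: "winter"
Syllable breakdown: win | ter
Counting: 2 parts
= 2 syllables


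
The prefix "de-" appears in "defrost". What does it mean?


Prefix: de-
Example: defrost = de- + frost
Meaning = remove / reverse


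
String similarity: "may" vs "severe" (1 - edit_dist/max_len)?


Word 1: "may" (length 3)
Word 2: "severe" (length 6)
One optimal edit sequence:
  1. insert 's'  (+1)
  2. insert 'e'  (+1)
  3. insert 'v'  (+1)
  4. substitute 'm' -> 'e'  (+1)
  5. substitute 'a' -> 'r'  (+1)
  6. substitute 'y' -> 'e'  (+1)
Edit distance = 6
Max length = max(3, 6) = 6
Similarity = 1 - 6/6
= 0.0000


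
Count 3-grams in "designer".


Word: "designer" (length 8)
Number of 3-grams = length - 3 + 1 = 8 - 3 + 1
= 6


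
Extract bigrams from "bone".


Word: "bone" (length 4)
Number of bigrams = 4 - 2 + 1 = 3
  Position 0: "bo"
  Position 1: "on"
  Position 2: "ne"
Bigrams = "bo", "on", "ne"


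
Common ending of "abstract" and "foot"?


Word 1: "abstract"
Word 2: "foot"
Comparing from end:
  Pos -1: 't' == 't'
  Pos -2: 'c' != 'o' (stop)
LCS = "t" (length 1)


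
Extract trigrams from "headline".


Word: "headline" (length 8)
Number of trigrams = 8 - 3 + 1 = 6
  Position 0: "hea"
  Position 1: "ead"
  Position 2: "adl"
  Position 3: "dli"
  Position 4: "lin"
  Position 5: "ine"
Trigrams = "hea", "ead", "adl", "dli", "lin", "ine"


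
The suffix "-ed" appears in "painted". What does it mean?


Suffix: -ed
As in: painted -> paint + -ed
Meaning = past tense


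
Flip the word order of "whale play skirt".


Original: "whale play skirt"
Words (1..n): whale | play | skirt
Reversed (n..1): skirt | play | whale
Result = "skirt play whale"


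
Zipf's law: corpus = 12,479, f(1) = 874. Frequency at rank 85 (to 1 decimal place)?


Zipf's law: f(r) = f(1) / r
f(1) = 874
f(85) = 874 / 85
= 10.3 occurrences


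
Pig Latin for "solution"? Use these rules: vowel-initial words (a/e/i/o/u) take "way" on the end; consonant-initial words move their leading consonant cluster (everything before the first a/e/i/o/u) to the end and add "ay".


Word: "solution"
Starts with consonant(s) → move to end, add 'ay'
Consonant cluster: "s"
Pig Latin = "olutionsay"


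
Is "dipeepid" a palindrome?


Word: "dipeepid"
Reversed: "dipeepid"
Forward == Backward? dipeepid == dipeepid
Palindrome = Yes


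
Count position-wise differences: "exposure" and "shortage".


Comparing character by character (same length = 8):
  Pos 0: 'e' vs 's' !=
  Pos 1: 'x' vs 'h' !=
  Pos 2: 'p' vs 'o' !=
  Pos 3: 'o' vs 'r' !=
  Pos 4: 's' vs 't' !=
  Pos 5: 'u' vs 'a' !=
  Pos 6: 'r' vs 'g' !=
  Pos 7: 'e' vs 'e' =
Hamming distance = 7


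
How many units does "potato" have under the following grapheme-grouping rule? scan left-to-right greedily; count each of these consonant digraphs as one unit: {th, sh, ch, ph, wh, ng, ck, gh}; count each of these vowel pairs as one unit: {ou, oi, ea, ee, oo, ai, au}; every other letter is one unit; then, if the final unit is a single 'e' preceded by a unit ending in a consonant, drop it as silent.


Word: "potato" (6 letters)
Left-to-right scan:
  (1) 'p' (letter)
  (2) 'o' (letter)
  (3) 't' (letter)
  (4) 'a' (letter)
  (5) 't' (letter)
  (6) 'o' (letter)
Units from scan: 6
Sound units = 6 units


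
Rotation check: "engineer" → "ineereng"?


Word: "engineer", Candidate: "ineereng"
Method: check if candidate is substring of word+word
"engineerengineer" contains "ineereng"? Yes
Is rotation = Yes


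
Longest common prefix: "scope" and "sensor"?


Word 1: "scope"
Word 2: "sensor"
Comparing from start:
  Pos 0: 's' == 's'
  Pos 1: 'c' != 'e' (stop)
LCP = "s" (length 1)


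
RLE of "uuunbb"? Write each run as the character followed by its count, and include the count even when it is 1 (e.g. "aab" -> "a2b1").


String: "uuunbb"
Scanning for consecutive runs:
  'u' x 3
  'n' x 1
  'b' x 2
RLE = "u3n1b2"


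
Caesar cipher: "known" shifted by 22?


Word: "known"
Shift: 22
Each letter → (letter + shift) mod 26:
  'k' (10) + 22 = 6 → 'g'
  'n' (13) + 22 = 9 → 'j'
  'o' (14) + 22 = 10 → 'k'
  'w' (22) + 22 = 18 → 's'
  'n' (13) + 22 = 9 → 'j'
Result = "gjksj"


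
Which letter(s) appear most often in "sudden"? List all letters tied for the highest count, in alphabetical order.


Word: "sudden"
Letter counts:
  'd': 2
  'e': 1
  'n': 1
  's': 1
  'u': 1
Maximum count = 2
Most frequent = 'd' (2 times each)


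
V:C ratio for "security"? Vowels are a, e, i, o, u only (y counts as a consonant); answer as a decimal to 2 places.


Word: "security"
Vowels (a,e,i,o,u): 3
Consonants: 5
Ratio = 3/5
= 0.60


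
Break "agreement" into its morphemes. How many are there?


Word: "agreement"
Morphemes: agree | -ment
Each morpheme carries meaning
= 2 morphemes


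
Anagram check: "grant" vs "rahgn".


Word 1: "grant" → sorted: agnrt
Word 2: "rahgn" → sorted: aghnr
Same letters? agnrt != aghnr
Anagram = No


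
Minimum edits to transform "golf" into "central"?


Word 1: "golf" (length 4)
Word 2: "central" (length 7)
One optimal edit sequence (insert/delete/substitute each cost 1):
  1. insert 'c'  (+1)
  2. insert 'e'  (+1)
  3. insert 'n'  (+1)
  4. substitute 'g' -> 't'  (+1)
  5. substitute 'o' -> 'r'  (+1)
  6. substitute 'l' -> 'a'  (+1)
  7. substitute 'f' -> 'l'  (+1)
Total edit operations: 7
Edit distance = 7


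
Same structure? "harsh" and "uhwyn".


Pattern of "harsh": [0, 1, 2, 3, 0]
Pattern of "uhwyn": [0, 1, 2, 3, 4]
Patterns do not match
Same pattern = No


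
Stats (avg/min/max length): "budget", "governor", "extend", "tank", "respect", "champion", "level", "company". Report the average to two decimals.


Lengths: "budget"=6, "governor"=8, "extend"=6, "tank"=4, "respect"=7, "champion"=8, "level"=5, "company"=7
Sum = 51, Count = 8
Average = 51/8 = 6.38
= avg=6.38, min=4, max=8


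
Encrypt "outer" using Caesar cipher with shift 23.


Word: "outer"
Shift: 23
Each letter → (letter + shift) mod 26:
  'o' (14) + 23 = 11 → 'l'
  'u' (20) + 23 = 17 → 'r'
  't' (19) + 23 = 16 → 'q'
  'e' (4) + 23 = 1 → 'b'
  'r' (17) + 23 = 14 → 'o'
Result = "lrqbo"


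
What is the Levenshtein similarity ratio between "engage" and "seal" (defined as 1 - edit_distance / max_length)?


Word 1: "engage" (length 6)
Word 2: "seal" (length 4)
One optimal edit sequence:
  1. delete 'e'  (+1)
  2. substitute 'n' -> 's'  (+1)
  3. substitute 'g' -> 'e'  (+1)
  4. keep 'a'
  5. delete 'g'  (+1)
  6. substitute 'e' -> 'l'  (+1)
Edit distance = 5
Max length = max(6, 4) = 6
Similarity = 1 - 5/6
= 0.1667


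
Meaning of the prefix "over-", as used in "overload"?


Prefix: over-
Example: overload = over- + load
Meaning = excessive


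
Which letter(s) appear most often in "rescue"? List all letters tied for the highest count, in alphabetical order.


Word: "rescue"
Letter counts:
  'c': 1
  'e': 2
  'r': 1
  's': 1
  'u': 1
Maximum count = 2
Most frequent = 'e' (2 times each)


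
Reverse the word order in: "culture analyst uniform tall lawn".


Original: "culture analyst uniform tall lawn"
Words (1..n): culture | analyst | uniform | tall | lawn
Reversed (n..1): lawn | tall | uniform | analyst | culture
Result = "lawn tall uniform analyst culture"


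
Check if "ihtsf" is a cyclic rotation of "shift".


Word: "shift", Candidate: "ihtsf"
Method: check if candidate is substring of word+word
"shiftshift" contains "ihtsf"? No
Is rotation = No


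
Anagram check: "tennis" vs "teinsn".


Word 1: "tennis" → sorted: einnst
Word 2: "teinsn" → sorted: einnst
Same letters? einnst == einnst
Anagram = Yes


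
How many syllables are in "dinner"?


Word: "dinner"
Syllable breakdown: din | ner
Counting: 2 parts
= 2 syllables


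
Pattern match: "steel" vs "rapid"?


Pattern of "steel": [0, 1, 2, 2, 3]
Pattern of "rapid": [0, 1, 2, 3, 4]
Patterns do not match
Same pattern = No


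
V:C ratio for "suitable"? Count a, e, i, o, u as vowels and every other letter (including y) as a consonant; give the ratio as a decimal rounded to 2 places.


Word: "suitable"
Vowels (a,e,i,o,u): 4
Consonants: 4
Ratio = 4/4
= 1.00


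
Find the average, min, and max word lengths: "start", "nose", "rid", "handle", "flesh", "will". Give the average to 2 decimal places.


Lengths: "start"=5, "nose"=4, "rid"=3, "handle"=6, "flesh"=5, "will"=4
Sum = 27, Count = 6
Average = 27/6 = 4.50
= avg=4.50, min=3, max=6


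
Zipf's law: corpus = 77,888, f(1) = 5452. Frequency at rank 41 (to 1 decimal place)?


Zipf's law: f(r) = f(1) / r
f(1) = 5452
f(41) = 5452 / 41
= 133.0 occurrences


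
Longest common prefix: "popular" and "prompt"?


Word 1: "popular"
Word 2: "prompt"
Comparing from start:
  Pos 0: 'p' == 'p'
  Pos 1: 'o' != 'r' (stop)
LCP = "p" (length 1)


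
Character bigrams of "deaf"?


Word: "deaf" (length 4)
Number of bigrams = 4 - 2 + 1 = 3
  Position 0: "de"
  Position 1: "ea"
  Position 2: "af"
Bigrams = "de", "ea", "af"


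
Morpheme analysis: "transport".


Word: "transport"
Morphemes: trans- + port
Each morpheme carries meaning
= 2 morphemes


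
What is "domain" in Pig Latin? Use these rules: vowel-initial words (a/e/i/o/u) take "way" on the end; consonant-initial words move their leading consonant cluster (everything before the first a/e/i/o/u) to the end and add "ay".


Word: "domain"
Starts with consonant(s) → move to end, add 'ay'
Consonant cluster: "d"
Pig Latin = "omainday"


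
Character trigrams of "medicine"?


Word: "medicine" (length 8)
Number of trigrams = 8 - 3 + 1 = 6
  Position 0: "med"
  Position 1: "edi"
  Position 2: "dic"
  Position 3: "ici"
  Position 4: "cin"
  Position 5: "ine"
Trigrams = "med", "edi", "dic", "ici", "cin", "ine"


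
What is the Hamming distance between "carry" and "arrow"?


Comparing character by character (same length = 5):
  Pos 0: 'c' vs 'a' !=
  Pos 1: 'a' vs 'r' !=
  Pos 2: 'r' vs 'r' =
  Pos 3: 'r' vs 'o' !=
  Pos 4: 'y' vs 'w' !=
Hamming distance = 4


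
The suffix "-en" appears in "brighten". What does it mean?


Suffix: -en
As in: brighten -> bright + -en
Meaning = to make / become


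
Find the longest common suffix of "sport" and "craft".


Word 1: "sport"
Word 2: "craft"
Comparing from end:
  Pos -1: 't' == 't'
  Pos -2: 'r' != 'f' (stop)
LCS = "t" (length 1)


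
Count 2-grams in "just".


Word: "just" (length 4)
Number of 2-grams = length - 2 + 1 = 4 - 2 + 1
= 3


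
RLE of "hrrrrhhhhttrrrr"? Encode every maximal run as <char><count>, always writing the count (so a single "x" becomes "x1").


String: "hrrrrhhhhttrrrr"
Scanning for consecutive runs:
  'h' x 1
  'r' x 4
  'h' x 4
  't' x 2
  'r' x 4
RLE = "h1r4h4t2r4"


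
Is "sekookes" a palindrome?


Word: "sekookes"
Reversed: "sekookes"
Forward == Backward? sekookes == sekookes
Palindrome = Yes


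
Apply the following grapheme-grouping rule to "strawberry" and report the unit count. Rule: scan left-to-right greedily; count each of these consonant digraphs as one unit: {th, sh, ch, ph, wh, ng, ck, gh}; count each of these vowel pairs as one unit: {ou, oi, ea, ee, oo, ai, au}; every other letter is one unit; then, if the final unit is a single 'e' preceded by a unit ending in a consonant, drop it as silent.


Word: "strawberry" (10 letters)
Left-to-right scan:
  (1) 's' (letter)
  (2) 't' (letter)
  (3) 'r' (letter)
  (4) 'a' (letter)
  (5) 'w' (letter)
  (6) 'b' (letter)
  (7) 'e' (letter)
  (8) 'r' (letter)
  (9) 'r' (letter)
  (10) 'y' (letter)
Units from scan: 10
Sound units = 10 units


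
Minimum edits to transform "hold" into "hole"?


Word 1: "hold" (length 4)
Word 2: "hole" (length 4)
One optimal edit sequence (insert/delete/substitute each cost 1):
  1. keep 'h'
  2. keep 'o'
  3. keep 'l'
  4. substitute 'd' -> 'e'  (+1)
Total edit operations: 1
Edit distance = 1


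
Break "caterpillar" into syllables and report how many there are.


Word: "caterpillar"
Syllable breakdown: cat / er / pil / lar
Counting: 4 parts
= 4 syllables


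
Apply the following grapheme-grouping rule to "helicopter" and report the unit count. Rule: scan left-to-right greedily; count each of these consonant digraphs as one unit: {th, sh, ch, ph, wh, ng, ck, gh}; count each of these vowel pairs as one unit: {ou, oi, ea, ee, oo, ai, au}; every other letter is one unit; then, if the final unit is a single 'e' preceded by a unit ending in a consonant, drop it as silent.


Word: "helicopter" (10 letters)
Left-to-right scan:
  (1) 'h' (letter)
  (2) 'e' (letter)
  (3) 'l' (letter)
  (4) 'i' (letter)
  (5) 'c' (letter)
  (6) 'o' (letter)
  (7) 'p' (letter)
  (8) 't' (letter)
  (9) 'e' (letter)
  (10) 'r' (letter)
Units from scan: 10
Sound units = 10 units


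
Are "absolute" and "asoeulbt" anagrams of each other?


Word 1: "absolute" → sorted: abelostu
Word 2: "asoeulbt" → sorted: abelostu
Same letters? abelostu == abelostu
Anagram = Yes


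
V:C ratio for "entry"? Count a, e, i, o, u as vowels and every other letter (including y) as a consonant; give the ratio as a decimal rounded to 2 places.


Word: "entry"
Vowels (a,e,i,o,u): 1
Consonants: 4
Ratio = 1/4
= 0.25


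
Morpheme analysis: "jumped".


Word: "jumped"
Morphemes: jump + -ed
Each morpheme carries meaning
= 2 morphemes


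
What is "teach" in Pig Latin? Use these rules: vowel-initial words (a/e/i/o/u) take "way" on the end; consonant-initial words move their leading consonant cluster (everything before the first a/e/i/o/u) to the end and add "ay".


Word: "teach"
Starts with consonant(s) → move to end, add 'ay'
Consonant cluster: "t"
Pig Latin = "eachtay"
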